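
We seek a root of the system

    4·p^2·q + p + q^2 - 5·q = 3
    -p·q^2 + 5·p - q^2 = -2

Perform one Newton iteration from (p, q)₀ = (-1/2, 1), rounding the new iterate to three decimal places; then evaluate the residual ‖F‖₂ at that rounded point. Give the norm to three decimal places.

At (-1/2, 1): F = (-6.500, -1.000).
Jacobian J = [[8·p·q + 1, 4·p^2 + 2·q - 5], [-q^2 + 5, -2·p·q - 2·q]].
At the point, J = [[-3.000, -2.000], [4.000, -1.000]] (det J = 11.000).
Solving J·Δ = −F gives Δ = (-0.409, -2.636).
Then the next iterate is (p, q)₁ = (-0.909, -1.636).
Re-evaluating at (-0.909, -1.636): F = (1.54031, -2.78856), so ‖F‖₂ = 3.186.

3.186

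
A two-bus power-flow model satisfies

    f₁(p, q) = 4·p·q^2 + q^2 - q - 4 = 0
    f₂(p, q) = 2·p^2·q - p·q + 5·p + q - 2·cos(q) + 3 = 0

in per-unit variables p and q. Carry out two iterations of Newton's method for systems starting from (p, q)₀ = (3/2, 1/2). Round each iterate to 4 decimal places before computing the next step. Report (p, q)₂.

At (3/2, 1/2): F = (-2.7500, 10.744835).
Jacobian J = [[4·q^2, 8·p·q + 2·q - 1], [4·p·q - q + 5, 2·p^2 - p + 2·sin(q) + 1]].
At the point, J = [[1.0000, 6.0000], [7.5000, 4.958851]] (det J = -40.041149).
Solving J·Δ = −F gives Δ = (-1.9506, 0.7834).
Then the next iterate is (p, q)₁ = (-0.4506, 1.2834).
Round to (-0.4506, 1.2834) and repeat: F = (-6.605046, 2.562951), J = [[6.588462, -3.059600], [1.403400, 3.774651]].
Δ = (0.5860, -0.8969), so (p, q)₂ = (0.1354, 0.3865).

(0.1354, 0.3865)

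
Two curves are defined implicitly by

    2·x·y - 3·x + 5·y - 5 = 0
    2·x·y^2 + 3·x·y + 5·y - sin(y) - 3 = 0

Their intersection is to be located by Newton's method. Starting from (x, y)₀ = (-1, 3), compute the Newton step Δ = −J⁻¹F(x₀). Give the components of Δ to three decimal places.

(-0.163, -2.170)

At (-1, 3): F = (7.000, -15.14112).
Jacobian J = [[2·y - 3, 2·x + 5], [2·y^2 + 3·y, 4·x·y + 3·x - cos(y) + 5]].
At the point, J = [[3.000, 3.000], [27.000, -9.01001]] (det J = -108.03002).
Solving J·Δ = −F gives Δ = (-0.163, -2.170).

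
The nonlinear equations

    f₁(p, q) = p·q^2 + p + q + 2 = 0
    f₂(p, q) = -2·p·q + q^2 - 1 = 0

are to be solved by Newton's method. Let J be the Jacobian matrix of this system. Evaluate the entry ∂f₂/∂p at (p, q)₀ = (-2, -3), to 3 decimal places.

6.000

∂f₂/∂p = -2·q.
At (-2, -3) this is 6.000.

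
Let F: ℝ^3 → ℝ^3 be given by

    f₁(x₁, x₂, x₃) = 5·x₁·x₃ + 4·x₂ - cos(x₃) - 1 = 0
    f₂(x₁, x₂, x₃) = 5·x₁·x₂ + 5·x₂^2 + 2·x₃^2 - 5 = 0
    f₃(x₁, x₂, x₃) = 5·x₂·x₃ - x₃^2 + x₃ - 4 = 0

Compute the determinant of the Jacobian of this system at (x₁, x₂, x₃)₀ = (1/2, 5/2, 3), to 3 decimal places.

513.960

J = [[5·x₃, 4, 5·x₁ + sin(x₃)], [5·x₂, 5·x₁ + 10·x₂, 4·x₃], [0, 5·x₃, 5·x₂ - 2·x₃ + 1]].
At the point, J = [[15.000, 4.000, 2.64112], [12.500, 27.500, 12.000], [0.000, 15.000, 7.500]].
det J = 513.960.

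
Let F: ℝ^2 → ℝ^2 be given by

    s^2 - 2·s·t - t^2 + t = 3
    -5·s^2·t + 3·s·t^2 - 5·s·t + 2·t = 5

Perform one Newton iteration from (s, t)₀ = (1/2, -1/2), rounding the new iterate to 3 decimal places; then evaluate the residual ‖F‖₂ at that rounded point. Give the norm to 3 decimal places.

10.224

At (1/2, -1/2): F = (-3.000, -3.750).
Jacobian J = [[2·s - 2·t, -2·s - 2·t + 1], [-10·s·t + 3·t^2 - 5·t, -5·s^2 + 6·s·t - 5·s + 2]].
At the point, J = [[2.000, 1.000], [5.750, -3.250]] (det J = -12.250).
Solving J·Δ = −F gives Δ = (1.102, 0.796).
Then the next iterate is (s, t)₁ = (1.602, 0.296).
Re-evaluating at (1.602, 0.296): F = (-1.17360, -10.15616), so ‖F‖₂ = 10.224.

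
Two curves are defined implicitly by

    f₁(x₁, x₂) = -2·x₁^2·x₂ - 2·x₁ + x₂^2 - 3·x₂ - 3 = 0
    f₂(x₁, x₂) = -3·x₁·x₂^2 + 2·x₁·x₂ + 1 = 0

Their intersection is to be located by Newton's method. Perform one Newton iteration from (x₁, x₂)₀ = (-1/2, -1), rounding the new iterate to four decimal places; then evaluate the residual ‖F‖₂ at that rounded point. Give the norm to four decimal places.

At (-1/2, -1): F = (2.5000, 3.5000).
Jacobian J = [[-4·x₁·x₂ - 2, -2·x₁^2 + 2·x₂ - 3], [-3·x₂^2 + 2·x₂, -6·x₁·x₂ + 2·x₁]].
At the point, J = [[-4.0000, -5.5000], [-5.0000, -4.0000]] (det J = -11.5000).
Solving J·Δ = −F gives Δ = (0.8043, -0.1304).
Then the next iterate is (x₁, x₂)₁ = (0.3043, -1.1304).
Re-evaluating at (0.3043, -1.1304): F = (1.269751, -0.854469), so ‖F‖₂ = 1.5305.

1.5305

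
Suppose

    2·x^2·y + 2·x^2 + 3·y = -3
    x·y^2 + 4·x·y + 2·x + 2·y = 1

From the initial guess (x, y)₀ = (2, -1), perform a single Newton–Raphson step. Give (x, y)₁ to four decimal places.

At (2, -1): F = (0.0000, -5.0000).
Jacobian J = [[4·x·y + 4·x, 2·x^2 + 3], [y^2 + 4·y + 2, 2·x·y + 4·x + 2]].
At the point, J = [[0.0000, 11.0000], [-1.0000, 6.0000]] (det J = 11.0000).
Solving J·Δ = −F gives Δ = (-5.0000, 0.0000).
Then the next iterate is (x, y)₁ = (-3.0000, -1.0000).

(-3.0000, -1.0000)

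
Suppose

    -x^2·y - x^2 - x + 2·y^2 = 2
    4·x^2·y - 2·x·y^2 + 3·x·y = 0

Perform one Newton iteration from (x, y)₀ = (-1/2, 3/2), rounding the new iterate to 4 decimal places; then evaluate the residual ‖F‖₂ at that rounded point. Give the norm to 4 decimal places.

0.5142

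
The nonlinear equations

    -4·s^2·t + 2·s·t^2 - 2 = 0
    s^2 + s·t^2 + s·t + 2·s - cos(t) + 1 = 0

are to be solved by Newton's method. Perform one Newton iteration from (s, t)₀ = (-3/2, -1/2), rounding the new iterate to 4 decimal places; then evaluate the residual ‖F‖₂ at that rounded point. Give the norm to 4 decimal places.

At (-3/2, -1/2): F = (1.7500, -0.252583).
Jacobian J = [[-8·s·t + 2·t^2, -4·s^2 + 4·s·t], [2·s + t^2 + t + 2, 2·s·t + s + sin(t)]].
At the point, J = [[-5.5000, -6.0000], [-1.2500, -0.479426]] (det J = -4.863160).
Solving J·Δ = −F gives Δ = (-0.4841, 0.7355).
Then the next iterate is (s, t)₁ = (-1.9841, 0.2355).
Re-evaluating at (-1.9841, 0.2355): F = (-5.928404, -0.581239), so ‖F‖₂ = 5.9568.

5.9568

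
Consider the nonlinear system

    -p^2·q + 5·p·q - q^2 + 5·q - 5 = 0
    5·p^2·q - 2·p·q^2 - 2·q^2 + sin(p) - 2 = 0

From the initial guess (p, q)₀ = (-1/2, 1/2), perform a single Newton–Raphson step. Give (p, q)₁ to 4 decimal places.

(-0.9700, 4.9279)

At (-1/2, 1/2): F = (-4.1250, -2.104426).
Jacobian J = [[-2·p·q + 5·q, -p^2 + 5·p - 2·q + 5], [10·p·q - 2·q^2 + cos(p), 5·p^2 - 4·p·q - 4·q]].
At the point, J = [[3.0000, 1.2500], [-2.122417, 0.2500]] (det J = 3.403022).
Solving J·Δ = −F gives Δ = (-0.4700, 4.4279).
Then the next iterate is (p, q)₁ = (-0.9700, 4.9279).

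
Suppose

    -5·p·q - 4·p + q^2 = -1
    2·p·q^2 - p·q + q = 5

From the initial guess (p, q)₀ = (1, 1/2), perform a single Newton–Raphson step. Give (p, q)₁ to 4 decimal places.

At (1, 1/2): F = (-5.2500, -4.5000).
Jacobian J = [[-5·q - 4, -5·p + 2·q], [2·q^2 - q, 4·p·q - p + 1]].
At the point, J = [[-6.5000, -4.0000], [0.0000, 2.0000]] (det J = -13.0000).
Solving J·Δ = −F gives Δ = (-2.1923, 2.2500).
Then the next iterate is (p, q)₁ = (-1.1923, 2.7500).

(-1.1923, 2.7500)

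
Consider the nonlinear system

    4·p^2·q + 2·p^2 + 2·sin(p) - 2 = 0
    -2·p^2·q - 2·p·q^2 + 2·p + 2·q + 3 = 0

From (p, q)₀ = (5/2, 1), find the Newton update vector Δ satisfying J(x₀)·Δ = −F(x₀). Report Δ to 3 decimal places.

(-1.700, 0.464)

At (5/2, 1): F = (36.69694, -7.500).
Jacobian J = [[8·p·q + 4·p + 2·cos(p), 4·p^2], [-4·p·q - 2·q^2 + 2, -2·p^2 - 4·p·q + 2]].
At the point, J = [[28.39771, 25.000], [-10.000, -20.500]] (det J = -332.15311).
Solving J·Δ = −F gives Δ = (-1.700, 0.464).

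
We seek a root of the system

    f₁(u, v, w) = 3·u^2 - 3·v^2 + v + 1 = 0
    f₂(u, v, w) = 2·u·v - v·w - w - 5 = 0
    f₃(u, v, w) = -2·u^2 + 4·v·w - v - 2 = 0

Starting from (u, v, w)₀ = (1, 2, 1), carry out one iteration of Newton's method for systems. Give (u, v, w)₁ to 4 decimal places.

(2.2050, 2.1118, 1.3106)

At (1, 2, 1): F = (-6.0000, -4.0000, 2.0000).
Jacobian J = [[6·u, -6·v + 1, 0], [2·v, 2·u - w, -v - 1], [-4·u, 4·w - 1, 4·v]].
At the point, J = [[6.0000, -11.0000, 0.0000], [4.0000, 1.0000, -3.0000], [-4.0000, 3.0000, 8.0000]] (det J = 322.0000).
Solving J·Δ = −F gives Δ = (1.2050, 0.1118, 0.3106).
Then the next iterate is (u, v, w)₁ = (2.2050, 2.1118, 1.3106).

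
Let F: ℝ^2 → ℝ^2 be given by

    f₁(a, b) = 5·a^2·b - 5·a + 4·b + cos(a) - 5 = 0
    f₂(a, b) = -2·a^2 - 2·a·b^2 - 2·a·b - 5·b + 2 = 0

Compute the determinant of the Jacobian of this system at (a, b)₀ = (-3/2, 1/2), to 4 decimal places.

J = [[10·a·b - sin(a) - 5, 5·a^2 + 4], [-4·a - 2·b^2 - 2·b, -4·a·b - 2·a - 5]].
At the point, J = [[-11.502505, 15.2500], [4.5000, 1.0000]].
det J = -80.1275.

-80.1275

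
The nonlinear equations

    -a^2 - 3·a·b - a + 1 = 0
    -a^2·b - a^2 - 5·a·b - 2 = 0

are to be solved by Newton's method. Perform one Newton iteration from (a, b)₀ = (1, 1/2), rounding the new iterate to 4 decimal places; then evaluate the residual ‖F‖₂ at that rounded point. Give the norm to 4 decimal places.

2.6966

At (1, 1/2): F = (-2.5000, -6.0000).
Jacobian J = [[-2·a - 3·b - 1, -3·a], [-2·a·b - 2·a - 5·b, -a^2 - 5·a]].
At the point, J = [[-4.5000, -3.0000], [-5.5000, -6.0000]] (det J = 10.5000).
Solving J·Δ = −F gives Δ = (0.2857, -1.2619).
Then the next iterate is (a, b)₁ = (1.2857, -0.7619).
Re-evaluating at (1.2857, -0.7619): F = (1.0000, 2.504289), so ‖F‖₂ = 2.6966.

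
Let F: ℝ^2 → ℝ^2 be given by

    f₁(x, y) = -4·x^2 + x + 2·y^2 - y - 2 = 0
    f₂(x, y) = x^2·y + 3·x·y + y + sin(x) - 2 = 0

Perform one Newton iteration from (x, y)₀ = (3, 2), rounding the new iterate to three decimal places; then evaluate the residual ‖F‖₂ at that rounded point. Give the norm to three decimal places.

12.768

At (3, 2): F = (-29.000, 36.14112).
Jacobian J = [[-8·x + 1, 4·y - 1], [2·x·y + 3·y + cos(x), x^2 + 3·x + 1]].
At the point, J = [[-23.000, 7.000], [17.01001, 19.000]] (det J = -556.07005).
Solving J·Δ = −F gives Δ = (-1.446, -0.608).
Then the next iterate is (x, y)₁ = (1.554, 1.392).
Re-evaluating at (1.554, 1.392): F = (-7.62234, 10.24293), so ‖F‖₂ = 12.768.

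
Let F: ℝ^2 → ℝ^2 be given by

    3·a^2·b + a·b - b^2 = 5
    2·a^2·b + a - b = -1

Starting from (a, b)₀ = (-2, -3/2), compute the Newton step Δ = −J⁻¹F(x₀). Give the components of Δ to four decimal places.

At (-2, -3/2): F = (-22.2500, -11.5000).
Jacobian J = [[6·a·b + b, 3·a^2 + a - 2·b], [4·a·b + 1, 2·a^2 - 1]].
At the point, J = [[16.5000, 13.0000], [13.0000, 7.0000]] (det J = -53.5000).
Solving J·Δ = −F gives Δ = (-0.1168, 1.8598).

(-0.1168, 1.8598)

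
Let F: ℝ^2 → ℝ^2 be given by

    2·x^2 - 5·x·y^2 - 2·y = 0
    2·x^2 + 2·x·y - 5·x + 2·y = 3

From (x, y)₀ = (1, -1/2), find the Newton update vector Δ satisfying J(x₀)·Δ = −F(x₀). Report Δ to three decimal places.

(-1.824, 1.088)

At (1, -1/2): F = (1.750, -8.000).
Jacobian J = [[4·x - 5·y^2, -10·x·y - 2], [4·x + 2·y - 5, 2·x + 2]].
At the point, J = [[2.750, 3.000], [-2.000, 4.000]] (det J = 17.000).
Solving J·Δ = −F gives Δ = (-1.824, 1.088).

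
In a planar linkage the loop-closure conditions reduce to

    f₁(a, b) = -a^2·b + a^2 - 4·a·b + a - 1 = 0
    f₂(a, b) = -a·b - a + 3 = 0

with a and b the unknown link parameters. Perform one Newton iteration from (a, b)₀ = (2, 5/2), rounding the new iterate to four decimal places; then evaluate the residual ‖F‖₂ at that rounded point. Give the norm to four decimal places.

3.1017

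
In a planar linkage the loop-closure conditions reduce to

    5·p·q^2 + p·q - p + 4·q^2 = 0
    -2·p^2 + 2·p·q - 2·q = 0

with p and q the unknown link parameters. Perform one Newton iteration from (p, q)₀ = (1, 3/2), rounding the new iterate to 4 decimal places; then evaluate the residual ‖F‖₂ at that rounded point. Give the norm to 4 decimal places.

8.9653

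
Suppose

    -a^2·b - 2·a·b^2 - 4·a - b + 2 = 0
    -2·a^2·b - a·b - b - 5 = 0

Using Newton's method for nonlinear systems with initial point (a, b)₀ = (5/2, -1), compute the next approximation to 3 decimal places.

At (5/2, -1): F = (-5.750, 11.000).
Jacobian J = [[-2·a·b - 2·b^2 - 4, -a^2 - 4·a·b - 1], [-4·a·b - b, -2·a^2 - a - 1]].
At the point, J = [[-1.000, 2.750], [11.000, -16.000]] (det J = -14.250).
Solving J·Δ = −F gives Δ = (4.333, 3.667).
Then the next iterate is (a, b)₁ = (6.833, 2.667).

(6.833, 2.667)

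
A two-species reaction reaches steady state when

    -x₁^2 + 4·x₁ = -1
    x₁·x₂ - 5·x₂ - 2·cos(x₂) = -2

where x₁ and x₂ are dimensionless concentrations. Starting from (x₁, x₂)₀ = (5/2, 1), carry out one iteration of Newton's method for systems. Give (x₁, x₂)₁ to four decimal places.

At (5/2, 1): F = (4.7500, -1.580605).
Jacobian J = [[-2·x₁ + 4, 0], [x₂, x₁ + 2·sin(x₂) - 5]].
At the point, J = [[-1.0000, 0.0000], [1.0000, -0.817058]] (det J = 0.817058).
Solving J·Δ = −F gives Δ = (4.7500, 3.8790).
Then the next iterate is (x₁, x₂)₁ = (7.2500, 4.8790).

(7.2500, 4.8790)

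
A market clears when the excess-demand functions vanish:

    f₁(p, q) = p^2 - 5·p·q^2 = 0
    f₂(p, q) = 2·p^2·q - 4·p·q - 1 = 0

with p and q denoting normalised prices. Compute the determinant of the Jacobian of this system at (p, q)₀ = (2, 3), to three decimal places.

J = [[2·p - 5·q^2, -10·p·q], [4·p·q - 4·q, 2·p^2 - 4·p]].
At the point, J = [[-41.000, -60.000], [12.000, 0.000]].
det J = 720.000.

720.000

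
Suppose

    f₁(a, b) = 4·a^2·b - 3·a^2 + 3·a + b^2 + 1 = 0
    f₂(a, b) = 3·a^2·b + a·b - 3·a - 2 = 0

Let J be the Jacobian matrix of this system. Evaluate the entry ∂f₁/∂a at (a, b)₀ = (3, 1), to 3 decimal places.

9.000

∂f₁/∂a = 8·a·b - 6·a + 3.
At (3, 1) this is 9.000.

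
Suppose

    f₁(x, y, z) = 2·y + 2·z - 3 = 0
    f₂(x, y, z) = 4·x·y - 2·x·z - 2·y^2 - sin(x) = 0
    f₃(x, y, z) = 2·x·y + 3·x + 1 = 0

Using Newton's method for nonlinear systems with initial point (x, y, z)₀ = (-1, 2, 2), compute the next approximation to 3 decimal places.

At (-1, 2, 2): F = (5.000, -11.15853, -6.000).
Jacobian J = [[0, 2, 2], [4·y - 2·z - cos(x), 4·x - 4·y, -2·x], [2·y + 3, 2·x, 0]].
At the point, J = [[0.000, 2.000, 2.000], [3.45970, -12.000, 2.000], [7.000, -2.000, 0.000]] (det J = 182.16121).
Solving J·Δ = −F gives Δ = (0.567, -1.014, -1.486).
Then the next iterate is (x, y, z)₁ = (-0.433, 0.986, 0.514).

(-0.433, 0.986, 0.514)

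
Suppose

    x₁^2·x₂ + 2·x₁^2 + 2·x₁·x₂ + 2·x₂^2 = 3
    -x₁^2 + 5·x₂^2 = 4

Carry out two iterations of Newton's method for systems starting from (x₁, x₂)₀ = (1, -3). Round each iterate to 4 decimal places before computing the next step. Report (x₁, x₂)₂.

(-0.3452, -1.0282)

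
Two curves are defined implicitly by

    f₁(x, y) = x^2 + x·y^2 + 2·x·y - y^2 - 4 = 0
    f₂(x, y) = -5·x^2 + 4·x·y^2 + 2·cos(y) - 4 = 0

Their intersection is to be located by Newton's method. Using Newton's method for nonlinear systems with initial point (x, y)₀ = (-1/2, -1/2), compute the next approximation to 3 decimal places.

(-1.567, 3.014)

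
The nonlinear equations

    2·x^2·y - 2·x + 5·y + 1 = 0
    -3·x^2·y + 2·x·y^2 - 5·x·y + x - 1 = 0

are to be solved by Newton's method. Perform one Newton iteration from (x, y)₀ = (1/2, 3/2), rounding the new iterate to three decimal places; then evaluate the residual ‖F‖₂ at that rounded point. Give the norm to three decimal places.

At (1/2, 3/2): F = (8.250, -3.125).
Jacobian J = [[4·x·y - 2, 2·x^2 + 5], [-6·x·y + 2·y^2 - 5·y + 1, -3·x^2 + 4·x·y - 5·x]].
At the point, J = [[1.000, 5.500], [-6.500, -0.250]] (det J = 35.500).
Solving J·Δ = −F gives Δ = (-0.426, -1.423).
Then the next iterate is (x, y)₁ = (0.074, 0.077).
Re-evaluating at (0.074, 0.077): F = (1.23784, -0.95488), so ‖F‖₂ = 1.563.

1.563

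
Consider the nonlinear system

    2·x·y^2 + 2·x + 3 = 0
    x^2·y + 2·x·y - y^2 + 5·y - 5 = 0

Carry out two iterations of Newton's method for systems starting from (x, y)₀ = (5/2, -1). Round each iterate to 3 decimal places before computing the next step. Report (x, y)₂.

At (5/2, -1): F = (13.000, -22.250).
Jacobian J = [[2·y^2 + 2, 4·x·y], [2·x·y + 2·y, x^2 + 2·x - 2·y + 5]].
At the point, J = [[4.000, -10.000], [-7.000, 18.250]] (det J = 3.000).
Solving J·Δ = −F gives Δ = (-4.917, -0.667).
Then the next iterate is (x, y)₁ = (-2.417, -1.667).
Round to (-2.417, -1.667) and repeat: F = (-15.26715, -17.79404), J = [[7.55778, 16.11656], [4.72428, 9.34189]].
Δ = (26.043, -11.266), so (x, y)₂ = (23.626, -12.933).

(23.626, -12.933)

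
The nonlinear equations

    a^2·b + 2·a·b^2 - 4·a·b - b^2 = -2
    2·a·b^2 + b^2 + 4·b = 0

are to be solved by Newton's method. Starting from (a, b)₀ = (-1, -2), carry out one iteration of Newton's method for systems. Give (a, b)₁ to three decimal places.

(-2.833, 1.333)

At (-1, -2): F = (-20.000, -12.000).
Jacobian J = [[2·a·b + 2·b^2 - 4·b, a^2 + 4·a·b - 4·a - 2·b], [2·b^2, 4·a·b + 2·b + 4]].
At the point, J = [[20.000, 17.000], [8.000, 8.000]] (det J = 24.000).
Solving J·Δ = −F gives Δ = (-1.833, 3.333).
Then the next iterate is (a, b)₁ = (-2.833, 1.333).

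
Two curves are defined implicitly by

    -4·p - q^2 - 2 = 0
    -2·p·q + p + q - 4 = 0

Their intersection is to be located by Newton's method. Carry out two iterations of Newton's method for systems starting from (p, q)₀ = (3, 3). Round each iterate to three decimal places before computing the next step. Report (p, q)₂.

(-6.140, -6.421)

At (3, 3): F = (-23.000, -16.000).
Jacobian J = [[-4, -2·q], [-2·q + 1, -2·p + 1]].
At the point, J = [[-4.000, -6.000], [-5.000, -5.000]] (det J = -10.000).
Solving J·Δ = −F gives Δ = (1.900, -5.100).
Then the next iterate is (p, q)₁ = (4.900, -2.100).
Round to (4.900, -2.100) and repeat: F = (-26.010, 19.380), J = [[-4.000, 4.200], [5.200, -8.800]].
Δ = (-11.040, -4.321), so (p, q)₂ = (-6.140, -6.421).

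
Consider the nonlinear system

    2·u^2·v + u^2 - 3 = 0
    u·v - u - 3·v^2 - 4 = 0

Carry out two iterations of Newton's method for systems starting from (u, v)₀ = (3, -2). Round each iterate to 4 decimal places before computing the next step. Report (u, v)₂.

At (3, -2): F = (-30.0000, -25.0000).
Jacobian J = [[4·u·v + 2·u, 2·u^2], [v - 1, u - 6·v]].
At the point, J = [[-18.0000, 18.0000], [-3.0000, 15.0000]] (det J = -216.0000).
Solving J·Δ = −F gives Δ = (0.0000, 1.6667).
Then the next iterate is (u, v)₁ = (3.0000, -0.3333).
Round to (3.0000, -0.3333) and repeat: F = (0.0006, -8.333167), J = [[2.0004, 18.0000], [-1.3333, 4.9998]].
Δ = (-4.4116, 0.4902), so (u, v)₂ = (-1.4116, 0.1569).

(-1.4116, 0.1569)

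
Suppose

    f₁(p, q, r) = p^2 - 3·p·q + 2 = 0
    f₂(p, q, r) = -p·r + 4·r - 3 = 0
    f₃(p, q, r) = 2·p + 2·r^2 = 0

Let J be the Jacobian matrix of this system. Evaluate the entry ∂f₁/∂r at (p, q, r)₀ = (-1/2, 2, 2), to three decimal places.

0.000

∂f₁/∂r = 0.
At (-1/2, 2, 2) this is 0.000.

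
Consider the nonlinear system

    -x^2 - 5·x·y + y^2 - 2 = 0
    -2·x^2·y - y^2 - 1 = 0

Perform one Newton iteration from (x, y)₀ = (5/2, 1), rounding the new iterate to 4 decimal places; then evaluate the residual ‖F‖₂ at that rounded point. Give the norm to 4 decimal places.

15.8177

At (5/2, 1): F = (-19.7500, -14.5000).
Jacobian J = [[-2·x - 5·y, -5·x + 2·y], [-4·x·y, -2·x^2 - 2·y]].
At the point, J = [[-10.0000, -10.5000], [-10.0000, -14.5000]] (det J = 40.0000).
Solving J·Δ = −F gives Δ = (-3.3531, 1.3125).
Then the next iterate is (x, y)₁ = (-0.8531, 2.3125).
Re-evaluating at (-0.8531, 2.3125): F = (12.483845, -9.713637), so ‖F‖₂ = 15.8177.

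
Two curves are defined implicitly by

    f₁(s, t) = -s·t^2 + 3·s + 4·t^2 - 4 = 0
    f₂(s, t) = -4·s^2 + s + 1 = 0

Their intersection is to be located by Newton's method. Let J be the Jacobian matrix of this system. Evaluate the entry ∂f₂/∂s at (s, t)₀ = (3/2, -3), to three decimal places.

-11.000

∂f₂/∂s = -8·s + 1.
At (3/2, -3) this is -11.000.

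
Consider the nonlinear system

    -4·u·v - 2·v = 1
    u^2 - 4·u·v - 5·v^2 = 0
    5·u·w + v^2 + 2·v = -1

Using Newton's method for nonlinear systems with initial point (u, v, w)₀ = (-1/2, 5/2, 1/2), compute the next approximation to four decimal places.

(-0.6000, 1.4174, 1.7687)

At (-1/2, 5/2, 1/2): F = (-1.0000, -26.0000, 11.0000).
Jacobian J = [[-4·v, -4·u - 2, 0], [2·u - 4·v, -4·u - 10·v, 0], [5·w, 2·v + 2, 5·u]].
At the point, J = [[-10.0000, 0.0000, 0.0000], [-11.0000, -23.0000, 0.0000], [2.5000, 7.0000, -2.5000]] (det J = -575.0000).
Solving J·Δ = −F gives Δ = (-0.1000, -1.0826, 1.2687).
Then the next iterate is (u, v, w)₁ = (-0.6000, 1.4174, 1.7687).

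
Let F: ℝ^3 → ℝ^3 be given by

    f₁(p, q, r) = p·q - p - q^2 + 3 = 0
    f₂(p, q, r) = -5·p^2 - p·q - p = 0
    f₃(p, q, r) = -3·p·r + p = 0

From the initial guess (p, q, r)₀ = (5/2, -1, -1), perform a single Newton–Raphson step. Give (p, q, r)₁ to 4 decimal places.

(1.2394, -0.8936, -0.3390)

At (5/2, -1, -1): F = (-3.0000, -31.2500, 10.0000).
Jacobian J = [[q - 1, p - 2·q, 0], [-10·p - q - 1, -p, 0], [-3·r + 1, 0, -3·p]].
At the point, J = [[-2.0000, 4.5000, 0.0000], [-25.0000, -2.5000, 0.0000], [4.0000, 0.0000, -7.5000]] (det J = -881.2500).
Solving J·Δ = −F gives Δ = (-1.2606, 0.1064, 0.6610).
Then the next iterate is (p, q, r)₁ = (1.2394, -0.8936, -0.3390).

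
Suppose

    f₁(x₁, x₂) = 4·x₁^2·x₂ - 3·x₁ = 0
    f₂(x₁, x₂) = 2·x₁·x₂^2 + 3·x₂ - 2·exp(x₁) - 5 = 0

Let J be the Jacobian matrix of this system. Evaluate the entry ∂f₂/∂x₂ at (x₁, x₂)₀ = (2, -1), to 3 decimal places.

-5.000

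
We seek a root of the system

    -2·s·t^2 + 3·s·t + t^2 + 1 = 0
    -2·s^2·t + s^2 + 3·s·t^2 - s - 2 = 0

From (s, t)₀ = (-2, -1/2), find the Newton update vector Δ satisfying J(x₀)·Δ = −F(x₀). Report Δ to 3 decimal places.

(0.703, 0.349)

At (-2, -1/2): F = (5.250, 6.500).
Jacobian J = [[-2·t^2 + 3·t, -4·s·t + 3·s + 2·t], [-4·s·t + 2·s + 3·t^2 - 1, -2·s^2 + 6·s·t]].
At the point, J = [[-2.000, -11.000], [-8.250, -2.000]] (det J = -86.750).
Solving J·Δ = −F gives Δ = (0.703, 0.349).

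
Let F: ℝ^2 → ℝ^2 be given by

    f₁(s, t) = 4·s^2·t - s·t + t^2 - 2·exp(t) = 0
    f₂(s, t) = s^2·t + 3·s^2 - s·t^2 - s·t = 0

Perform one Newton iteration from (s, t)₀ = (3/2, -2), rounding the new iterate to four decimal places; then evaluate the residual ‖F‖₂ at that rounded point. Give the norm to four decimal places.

At (3/2, -2): F = (-11.270671, -0.7500).
Jacobian J = [[8·s·t - t, 4·s^2 - s + 2·t - 2·exp(t)], [2·s·t + 6·s - t^2 - t, s^2 - 2·s·t - s]].
At the point, J = [[-22.0000, 3.229329], [1.0000, 6.7500]] (det J = -151.729329).
Solving J·Δ = −F gives Δ = (-0.4854, 0.1830).
Then the next iterate is (s, t)₁ = (1.0146, -1.8170).
Re-evaluating at (1.0146, -1.8170): F = (-2.661783, -0.288367), so ‖F‖₂ = 2.6774.

2.6774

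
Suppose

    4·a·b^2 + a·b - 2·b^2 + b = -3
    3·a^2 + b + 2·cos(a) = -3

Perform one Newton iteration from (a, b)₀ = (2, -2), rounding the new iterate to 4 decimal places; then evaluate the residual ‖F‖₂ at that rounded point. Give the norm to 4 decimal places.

5.6776

At (2, -2): F = (21.0000, 12.167706).
Jacobian J = [[4·b^2 + b, 8·a·b + a - 4·b + 1], [6·a - 2·sin(a), 1]].
At the point, J = [[14.0000, -21.0000], [10.181405, 1.0000]] (det J = 227.809508).
Solving J·Δ = −F gives Δ = (-1.2138, 0.1908).
Then the next iterate is (a, b)₁ = (0.7862, -1.8092).
Re-evaluating at (0.7862, -1.8092): F = (3.515572, 4.458210), so ‖F‖₂ = 5.6776.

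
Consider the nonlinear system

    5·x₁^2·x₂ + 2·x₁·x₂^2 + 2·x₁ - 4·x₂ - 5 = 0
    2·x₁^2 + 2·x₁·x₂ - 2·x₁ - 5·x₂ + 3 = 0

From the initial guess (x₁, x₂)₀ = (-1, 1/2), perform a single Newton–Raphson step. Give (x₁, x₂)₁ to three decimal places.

(-5.200, 4.000)

At (-1, 1/2): F = (-7.000, 3.500).
Jacobian J = [[10·x₁·x₂ + 2·x₂^2 + 2, 5·x₁^2 + 4·x₁·x₂ - 4], [4·x₁ + 2·x₂ - 2, 2·x₁ - 5]].
At the point, J = [[-2.500, -1.000], [-5.000, -7.000]] (det J = 12.500).
Solving J·Δ = −F gives Δ = (-4.200, 3.500).
Then the next iterate is (x₁, x₂)₁ = (-5.200, 4.000).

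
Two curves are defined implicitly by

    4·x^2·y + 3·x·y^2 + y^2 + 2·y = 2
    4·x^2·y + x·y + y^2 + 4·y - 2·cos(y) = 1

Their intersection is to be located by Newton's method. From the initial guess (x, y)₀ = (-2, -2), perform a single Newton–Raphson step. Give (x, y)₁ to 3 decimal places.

(-1.146, -1.463)

At (-2, -2): F = (-58.000, -32.16771).
Jacobian J = [[8·x·y + 3·y^2, 4·x^2 + 6·x·y + 2·y + 2], [8·x·y + y, 4·x^2 + x + 2·y + 2·sin(y) + 4]].
At the point, J = [[44.000, 38.000], [30.000, 12.18141]] (det J = -604.01817).
Solving J·Δ = −F gives Δ = (0.854, 0.537).
Then the next iterate is (x, y)₁ = (-1.146, -1.463).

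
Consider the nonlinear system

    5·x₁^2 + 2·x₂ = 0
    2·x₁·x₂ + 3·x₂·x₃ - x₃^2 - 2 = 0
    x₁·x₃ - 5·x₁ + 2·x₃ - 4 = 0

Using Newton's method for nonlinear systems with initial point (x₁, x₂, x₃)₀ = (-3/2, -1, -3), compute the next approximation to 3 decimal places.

At (-3/2, -1, -3): F = (9.250, 1.000, 2.000).
Jacobian J = [[10·x₁, 2, 0], [2·x₂, 2·x₁ + 3·x₃, 3·x₂ - 2·x₃], [x₃ - 5, 0, x₁ + 2]].
At the point, J = [[-15.000, 2.000, 0.000], [-2.000, -12.000, 3.000], [-8.000, 0.000, 0.500]] (det J = 44.000).
Solving J·Δ = −F gives Δ = (1.011, 2.960, 12.182).
Then the next iterate is (x₁, x₂, x₃)₁ = (-0.489, 1.960, 9.182).

(-0.489, 1.960, 9.182)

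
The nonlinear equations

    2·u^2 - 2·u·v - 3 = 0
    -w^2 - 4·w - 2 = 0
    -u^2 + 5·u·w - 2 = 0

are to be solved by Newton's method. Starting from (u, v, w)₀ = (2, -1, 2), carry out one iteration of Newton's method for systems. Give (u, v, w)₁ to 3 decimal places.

(2.583, 2.708, 0.250)

At (2, -1, 2): F = (9.000, -14.000, 14.000).
Jacobian J = [[4·u - 2·v, -2·u, 0], [0, 0, -2·w - 4], [-2·u + 5·w, 0, 5·u]].
At the point, J = [[10.000, -4.000, 0.000], [0.000, 0.000, -8.000], [6.000, 0.000, 10.000]] (det J = 192.000).
Solving J·Δ = −F gives Δ = (0.583, 3.708, -1.750).
Then the next iterate is (u, v, w)₁ = (2.583, 2.708, 0.250).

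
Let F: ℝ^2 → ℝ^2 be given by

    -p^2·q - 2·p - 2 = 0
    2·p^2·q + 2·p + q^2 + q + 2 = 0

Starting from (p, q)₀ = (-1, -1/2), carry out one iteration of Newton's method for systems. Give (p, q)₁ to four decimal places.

(-1.1250, 0.3750)

At (-1, -1/2): F = (0.5000, -1.2500).
Jacobian J = [[-2·p·q - 2, -p^2], [4·p·q + 2, 2·p^2 + 2·q + 1]].
At the point, J = [[-3.0000, -1.0000], [4.0000, 2.0000]] (det J = -2.0000).
Solving J·Δ = −F gives Δ = (-0.1250, 0.8750).
Then the next iterate is (p, q)₁ = (-1.1250, 0.3750).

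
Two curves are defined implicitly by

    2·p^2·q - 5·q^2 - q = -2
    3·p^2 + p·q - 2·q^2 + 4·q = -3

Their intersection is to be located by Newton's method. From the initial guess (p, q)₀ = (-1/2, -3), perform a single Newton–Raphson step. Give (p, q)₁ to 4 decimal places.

At (-1/2, -3): F = (-41.5000, -24.7500).
Jacobian J = [[4·p·q, 2·p^2 - 10·q - 1], [6·p + q, p - 4·q + 4]].
At the point, J = [[6.0000, 29.5000], [-6.0000, 15.5000]] (det J = 270.0000).
Solving J·Δ = −F gives Δ = (-0.3218, 1.4722).
Then the next iterate is (p, q)₁ = (-0.8218, -1.5278).

(-0.8218, -1.5278)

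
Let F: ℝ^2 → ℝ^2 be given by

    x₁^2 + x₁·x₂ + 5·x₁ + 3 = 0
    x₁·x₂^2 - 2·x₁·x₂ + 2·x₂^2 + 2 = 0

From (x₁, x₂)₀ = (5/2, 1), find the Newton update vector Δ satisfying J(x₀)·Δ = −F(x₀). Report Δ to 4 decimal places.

(-2.0054, -0.8763)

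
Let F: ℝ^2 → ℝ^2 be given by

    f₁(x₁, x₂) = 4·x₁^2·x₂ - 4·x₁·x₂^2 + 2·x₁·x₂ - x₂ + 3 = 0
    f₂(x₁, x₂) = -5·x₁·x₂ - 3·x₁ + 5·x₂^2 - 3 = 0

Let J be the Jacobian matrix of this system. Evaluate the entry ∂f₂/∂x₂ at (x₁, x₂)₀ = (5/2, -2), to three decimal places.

-32.500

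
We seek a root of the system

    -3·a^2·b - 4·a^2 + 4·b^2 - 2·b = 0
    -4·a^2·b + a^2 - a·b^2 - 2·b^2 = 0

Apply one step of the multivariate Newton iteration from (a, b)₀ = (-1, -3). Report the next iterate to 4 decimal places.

(-0.7971, -1.4493)

At (-1, -3): F = (47.0000, 4.0000).
Jacobian J = [[-6·a·b - 8·a, -3·a^2 + 8·b - 2], [-8·a·b + 2·a - b^2, -4·a^2 - 2·a·b - 4·b]].
At the point, J = [[-10.0000, -29.0000], [-35.0000, 2.0000]] (det J = -1035.0000).
Solving J·Δ = −F gives Δ = (0.2029, 1.5507).
Then the next iterate is (a, b)₁ = (-0.7971, -1.4493).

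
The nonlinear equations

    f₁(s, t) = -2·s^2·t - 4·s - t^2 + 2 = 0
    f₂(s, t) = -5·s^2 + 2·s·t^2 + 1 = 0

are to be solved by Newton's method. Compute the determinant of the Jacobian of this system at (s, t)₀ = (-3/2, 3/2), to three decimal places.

J = [[-4·s·t - 4, -2·s^2 - 2·t], [-10·s + 2·t^2, 4·s·t]].
At the point, J = [[5.000, -7.500], [19.500, -9.000]].
det J = 101.250.

101.250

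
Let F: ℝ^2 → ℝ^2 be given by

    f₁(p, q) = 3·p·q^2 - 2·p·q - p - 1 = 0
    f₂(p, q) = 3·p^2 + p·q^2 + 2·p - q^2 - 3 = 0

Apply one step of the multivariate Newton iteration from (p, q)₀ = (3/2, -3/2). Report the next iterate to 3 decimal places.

At (3/2, -3/2): F = (12.125, 7.875).
Jacobian J = [[3·q^2 - 2·q - 1, 6·p·q - 2·p], [6·p + q^2 + 2, 2·p·q - 2·q]].
At the point, J = [[8.750, -16.500], [13.250, -1.500]] (det J = 205.500).
Solving J·Δ = −F gives Δ = (-0.544, 0.446).
Then the next iterate is (p, q)₁ = (0.956, -1.054).

(0.956, -1.054)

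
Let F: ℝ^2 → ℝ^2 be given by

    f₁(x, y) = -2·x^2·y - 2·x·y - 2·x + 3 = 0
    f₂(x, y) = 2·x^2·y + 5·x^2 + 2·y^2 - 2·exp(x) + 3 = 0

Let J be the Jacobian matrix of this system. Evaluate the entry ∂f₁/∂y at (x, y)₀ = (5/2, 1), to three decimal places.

∂f₁/∂y = -2·x^2 - 2·x.
At (5/2, 1) this is -17.500.

-17.500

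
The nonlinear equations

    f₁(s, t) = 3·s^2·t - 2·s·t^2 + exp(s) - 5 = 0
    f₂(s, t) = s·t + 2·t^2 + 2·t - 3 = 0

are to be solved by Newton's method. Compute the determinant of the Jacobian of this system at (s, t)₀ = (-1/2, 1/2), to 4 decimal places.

J = [[6·s·t - 2·t^2 + exp(s), 3·s^2 - 4·s·t], [t, s + 4·t + 2]].
At the point, J = [[-1.393469, 1.7500], [0.5000, 3.5000]].
det J = -5.7521.

-5.7521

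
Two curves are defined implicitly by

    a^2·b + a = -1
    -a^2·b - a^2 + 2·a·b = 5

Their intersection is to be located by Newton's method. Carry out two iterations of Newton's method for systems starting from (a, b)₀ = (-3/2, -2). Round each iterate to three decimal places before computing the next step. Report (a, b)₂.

(-0.261, -4.981)

At (-3/2, -2): F = (-5.000, 3.250).
Jacobian J = [[2·a·b + 1, a^2], [-2·a·b - 2·a + 2·b, -a^2 + 2·a]].
At the point, J = [[7.000, 2.250], [-7.000, -5.250]] (det J = -21.000).
Solving J·Δ = −F gives Δ = (0.902, -0.583).
Then the next iterate is (a, b)₁ = (-0.598, -2.583).
Round to (-0.598, -2.583) and repeat: F = (-0.52169, -1.34464), J = [[4.08927, 0.35760], [-7.05927, -1.55360]].
Δ = (0.337, -2.398), so (a, b)₂ = (-0.261, -4.981).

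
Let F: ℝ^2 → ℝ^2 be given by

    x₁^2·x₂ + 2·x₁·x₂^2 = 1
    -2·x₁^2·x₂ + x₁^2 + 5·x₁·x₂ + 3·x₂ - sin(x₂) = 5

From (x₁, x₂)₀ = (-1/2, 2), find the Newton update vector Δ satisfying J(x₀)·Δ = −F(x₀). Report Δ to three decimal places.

(0.451, -0.479)

At (-1/2, 2): F = (-4.500, -5.65930).
Jacobian J = [[2·x₁·x₂ + 2·x₂^2, x₁^2 + 4·x₁·x₂], [-4·x₁·x₂ + 2·x₁ + 5·x₂, -2·x₁^2 + 5·x₁ - cos(x₂) + 3]].
At the point, J = [[6.000, -3.750], [13.000, 0.41615]] (det J = 51.24688).
Solving J·Δ = −F gives Δ = (0.451, -0.479).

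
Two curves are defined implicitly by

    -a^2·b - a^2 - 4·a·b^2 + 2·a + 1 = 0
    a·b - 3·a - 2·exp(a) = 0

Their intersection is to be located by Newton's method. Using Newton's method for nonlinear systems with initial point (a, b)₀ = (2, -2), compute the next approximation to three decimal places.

(0.786, -1.612)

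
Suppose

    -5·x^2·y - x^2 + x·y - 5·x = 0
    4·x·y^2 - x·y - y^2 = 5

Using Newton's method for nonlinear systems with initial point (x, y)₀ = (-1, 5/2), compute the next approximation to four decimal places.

At (-1, 5/2): F = (-11.0000, -33.7500).
Jacobian J = [[-10·x·y - 2·x + y - 5, -5·x^2 + x], [4·y^2 - y, 8·x·y - x - 2·y]].
At the point, J = [[24.5000, -6.0000], [22.5000, -24.0000]] (det J = -453.0000).
Solving J·Δ = −F gives Δ = (0.1358, -1.2790).
Then the next iterate is (x, y)₁ = (-0.8642, 1.2210).

(-0.8642, 1.2210)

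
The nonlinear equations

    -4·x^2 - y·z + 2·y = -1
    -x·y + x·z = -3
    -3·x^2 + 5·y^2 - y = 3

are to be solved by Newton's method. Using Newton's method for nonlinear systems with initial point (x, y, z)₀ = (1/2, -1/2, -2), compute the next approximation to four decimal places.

At (1/2, -1/2, -2): F = (-2.0000, 2.2500, -2.0000).
Jacobian J = [[-8·x, -z + 2, -y], [-y + z, -x, x], [-6·x, 10·y - 1, 0]].
At the point, J = [[-4.0000, 4.0000, 0.5000], [-1.5000, -0.5000, 0.5000], [-3.0000, -6.0000, 0.0000]] (det J = -14.2500).
Solving J·Δ = −F gives Δ = (-1.2105, 0.2719, -7.8596).
Then the next iterate is (x, y, z)₁ = (-0.7105, -0.2281, -9.8596).

(-0.7105, -0.2281, -9.8596)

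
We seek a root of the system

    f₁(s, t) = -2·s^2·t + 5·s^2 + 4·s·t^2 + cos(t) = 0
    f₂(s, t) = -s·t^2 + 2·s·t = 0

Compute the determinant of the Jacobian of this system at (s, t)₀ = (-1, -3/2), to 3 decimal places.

92.737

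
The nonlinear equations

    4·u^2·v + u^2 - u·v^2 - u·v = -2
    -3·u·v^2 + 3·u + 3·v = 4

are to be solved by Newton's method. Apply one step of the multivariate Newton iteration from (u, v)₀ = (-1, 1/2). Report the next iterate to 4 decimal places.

At (-1, 1/2): F = (5.7500, -4.7500).
Jacobian J = [[8·u·v + 2·u - v^2 - v, 4·u^2 - 2·u·v - u], [-3·v^2 + 3, -6·u·v + 3]].
At the point, J = [[-6.7500, 6.0000], [2.2500, 6.0000]] (det J = -54.0000).
Solving J·Δ = −F gives Δ = (1.1667, 0.3542).
Then the next iterate is (u, v)₁ = (0.1667, 0.8542).

(0.1667, 0.8542)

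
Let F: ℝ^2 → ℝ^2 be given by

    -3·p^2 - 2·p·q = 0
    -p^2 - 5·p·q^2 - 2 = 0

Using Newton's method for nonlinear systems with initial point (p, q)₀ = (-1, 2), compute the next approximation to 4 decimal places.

(-0.8158, 1.3158)

At (-1, 2): F = (1.0000, 17.0000).
Jacobian J = [[-6·p - 2·q, -2·p], [-2·p - 5·q^2, -10·p·q]].
At the point, J = [[2.0000, 2.0000], [-18.0000, 20.0000]] (det J = 76.0000).
Solving J·Δ = −F gives Δ = (0.1842, -0.6842).
Then the next iterate is (p, q)₁ = (-0.8158, 1.3158).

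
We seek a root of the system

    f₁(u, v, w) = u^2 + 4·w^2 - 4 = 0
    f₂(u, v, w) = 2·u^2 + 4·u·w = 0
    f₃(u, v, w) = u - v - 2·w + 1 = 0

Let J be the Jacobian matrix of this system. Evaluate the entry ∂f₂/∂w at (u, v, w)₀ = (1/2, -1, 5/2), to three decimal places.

∂f₂/∂w = 4·u.
At (1/2, -1, 5/2) this is 2.000.

2.000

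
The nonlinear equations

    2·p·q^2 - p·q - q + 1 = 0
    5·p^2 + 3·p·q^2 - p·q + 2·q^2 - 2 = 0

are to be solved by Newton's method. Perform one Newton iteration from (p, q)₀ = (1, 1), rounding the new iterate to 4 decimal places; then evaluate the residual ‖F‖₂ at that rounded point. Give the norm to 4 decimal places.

1.6288

At (1, 1): F = (1.0000, 7.0000).
Jacobian J = [[2·q^2 - q, 4·p·q - p - 1], [10·p + 3·q^2 - q, 6·p·q - p + 4·q]].
At the point, J = [[1.0000, 2.0000], [12.0000, 9.0000]] (det J = -15.0000).
Solving J·Δ = −F gives Δ = (-0.3333, -0.3333).
Then the next iterate is (p, q)₁ = (0.6667, 0.6667).
Re-evaluating at (0.6667, 0.6667): F = (0.481493, 1.555956), so ‖F‖₂ = 1.6288.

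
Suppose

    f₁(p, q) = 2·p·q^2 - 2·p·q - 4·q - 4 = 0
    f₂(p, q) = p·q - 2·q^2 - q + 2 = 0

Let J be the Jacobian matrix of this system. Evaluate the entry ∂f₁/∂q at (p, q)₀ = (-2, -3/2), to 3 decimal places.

12.000

∂f₁/∂q = 4·p·q - 2·p - 4.
At (-2, -3/2) this is 12.000.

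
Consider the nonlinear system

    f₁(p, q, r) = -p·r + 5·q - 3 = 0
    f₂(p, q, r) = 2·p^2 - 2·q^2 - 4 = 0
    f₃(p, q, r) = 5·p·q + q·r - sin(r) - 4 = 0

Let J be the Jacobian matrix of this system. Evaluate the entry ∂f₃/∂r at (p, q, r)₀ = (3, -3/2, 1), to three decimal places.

-2.040

∂f₃/∂r = q - cos(r).
At (3, -3/2, 1) this is -2.040.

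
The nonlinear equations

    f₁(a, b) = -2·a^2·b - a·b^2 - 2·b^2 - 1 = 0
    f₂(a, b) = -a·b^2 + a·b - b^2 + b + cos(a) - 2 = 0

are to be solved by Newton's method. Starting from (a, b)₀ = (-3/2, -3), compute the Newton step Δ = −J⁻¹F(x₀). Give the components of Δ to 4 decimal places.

(0.2807, 0.2807)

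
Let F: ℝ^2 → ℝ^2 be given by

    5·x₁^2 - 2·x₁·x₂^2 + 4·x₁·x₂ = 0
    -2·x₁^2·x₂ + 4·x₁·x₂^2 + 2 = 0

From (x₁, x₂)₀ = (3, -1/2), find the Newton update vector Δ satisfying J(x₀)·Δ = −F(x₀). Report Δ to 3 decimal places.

(-1.448, 0.129)

At (3, -1/2): F = (37.500, 14.000).
Jacobian J = [[10·x₁ - 2·x₂^2 + 4·x₂, -4·x₁·x₂ + 4·x₁], [-4·x₁·x₂ + 4·x₂^2, -2·x₁^2 + 8·x₁·x₂]].
At the point, J = [[27.500, 18.000], [7.000, -30.000]] (det J = -951.000).
Solving J·Δ = −F gives Δ = (-1.448, 0.129).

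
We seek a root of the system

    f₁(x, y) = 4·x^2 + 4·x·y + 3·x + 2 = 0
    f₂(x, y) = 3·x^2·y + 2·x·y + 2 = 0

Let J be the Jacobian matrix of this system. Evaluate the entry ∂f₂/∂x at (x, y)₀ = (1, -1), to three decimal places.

∂f₂/∂x = 6·x·y + 2·y.
At (1, -1) this is -8.000.

-8.000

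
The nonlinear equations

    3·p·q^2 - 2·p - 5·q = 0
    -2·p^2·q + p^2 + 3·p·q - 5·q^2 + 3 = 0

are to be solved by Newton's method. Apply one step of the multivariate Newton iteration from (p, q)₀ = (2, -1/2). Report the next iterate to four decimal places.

(0.9041, -0.3755)

At (2, -1/2): F = (0.0000, 6.7500).
Jacobian J = [[3·q^2 - 2, 6·p·q - 5], [-4·p·q + 2·p + 3·q, -2·p^2 + 3·p - 10·q]].
At the point, J = [[-1.2500, -11.0000], [6.5000, 3.0000]] (det J = 67.7500).
Solving J·Δ = −F gives Δ = (-1.0959, 0.1245).
Then the next iterate is (p, q)₁ = (0.9041, -0.3755).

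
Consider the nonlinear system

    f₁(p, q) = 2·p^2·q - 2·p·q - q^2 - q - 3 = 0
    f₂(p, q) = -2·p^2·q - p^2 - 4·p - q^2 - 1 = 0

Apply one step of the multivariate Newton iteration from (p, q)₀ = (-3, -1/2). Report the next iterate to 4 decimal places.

At (-3, -1/2): F = (-14.7500, 10.7500).
Jacobian J = [[4·p·q - 2·q, 2·p^2 - 2·p - 2·q - 1], [-4·p·q - 2·p - 4, -2·p^2 - 2·q]].
At the point, J = [[7.0000, 24.0000], [-4.0000, -17.0000]] (det J = -23.0000).
Solving J·Δ = −F gives Δ = (-0.3152, 0.7065).
Then the next iterate is (p, q)₁ = (-3.3152, 0.2065).

(-3.3152, 0.2065)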